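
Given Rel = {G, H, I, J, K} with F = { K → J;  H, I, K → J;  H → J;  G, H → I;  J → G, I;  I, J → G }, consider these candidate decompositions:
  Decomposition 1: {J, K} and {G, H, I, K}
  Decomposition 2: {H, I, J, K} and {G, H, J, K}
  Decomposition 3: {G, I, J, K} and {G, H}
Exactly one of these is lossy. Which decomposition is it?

Decomposition 1: common = {K}, closure = {G, I, J, K} → lossless.
Decomposition 2: common = {H, J, K}, closure = {G, H, I, J, K} → lossless.
Decomposition 3: common = {G}, closure = {G} → lossy.

Decomposition 3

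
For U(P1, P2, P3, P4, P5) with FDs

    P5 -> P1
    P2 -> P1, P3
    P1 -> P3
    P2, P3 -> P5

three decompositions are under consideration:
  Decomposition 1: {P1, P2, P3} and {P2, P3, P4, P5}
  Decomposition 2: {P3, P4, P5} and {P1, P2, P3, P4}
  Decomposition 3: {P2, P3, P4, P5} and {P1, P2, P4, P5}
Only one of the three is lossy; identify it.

Decomposition 1: common = {P2, P3}, closure = {P1, P2, P3, P5} → lossless.
Decomposition 2: common = {P3, P4}, closure = {P3, P4} → lossy.
Decomposition 3: common = {P2, P4, P5}, closure = {P1, P2, P3, P4, P5} → lossless.

Decomposition 2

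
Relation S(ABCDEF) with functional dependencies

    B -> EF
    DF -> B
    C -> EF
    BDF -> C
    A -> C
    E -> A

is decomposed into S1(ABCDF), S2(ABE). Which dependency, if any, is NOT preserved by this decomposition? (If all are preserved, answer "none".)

none

B → EF: restricted closure across fragments reaches EF.
DF → B lies within S1.
C → EF: restricted closure across fragments reaches EF.
BDF → C lies within S1.
A → C lies within S1.
E → A lies within S2.
Every dependency is enforceable on the fragments, so the decomposition is dependency-preserving.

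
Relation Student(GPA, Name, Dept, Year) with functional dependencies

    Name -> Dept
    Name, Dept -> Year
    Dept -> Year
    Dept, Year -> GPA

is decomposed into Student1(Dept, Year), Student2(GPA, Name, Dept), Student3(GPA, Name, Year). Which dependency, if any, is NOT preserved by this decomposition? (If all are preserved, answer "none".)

none

Name → Dept lies within Student2.
Name, Dept → Year: restricted closure across fragments reaches Year.
Dept → Year lies within Student1.
Dept, Year → GPA: restricted closure across fragments reaches GPA.
Every dependency is enforceable on the fragments, so the decomposition is dependency-preserving.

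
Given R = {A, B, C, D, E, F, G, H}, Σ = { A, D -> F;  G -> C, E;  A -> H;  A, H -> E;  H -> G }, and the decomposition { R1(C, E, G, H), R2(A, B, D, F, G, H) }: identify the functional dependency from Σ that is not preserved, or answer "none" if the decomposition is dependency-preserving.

none

A, D → F lies within R2.
G → C, E lies within R1.
A → H lies within R2.
A, H → E: restricted closure across fragments reaches E.
H → G lies within R1.
Every dependency is enforceable on the fragments, so the decomposition is dependency-preserving.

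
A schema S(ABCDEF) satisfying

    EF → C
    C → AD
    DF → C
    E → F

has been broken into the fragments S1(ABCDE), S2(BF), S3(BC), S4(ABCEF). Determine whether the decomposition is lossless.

Chase test. Columns are ABCDEF; row i has aⱼ where attribute j ∈ Si, else bᵢⱼ.
Initial tableau (one row per fragment):
  row 1: a1 a2 a3 a4 a5 b16
  row 2: b21 a2 b23 b24 b25 a6
  row 3: b31 a2 a3 b34 b35 b36
  row 4: a1 a2 a3 b44 a5 a6
Rows 1 and 3 agree on C; apply C→AD and equate their AD entries.
Rows 1 and 4 agree on C; apply C→AD and equate their AD entries.
Rows 1 and 4 agree on E; apply E→F and equate their F entries.
Row 1 is now all distinguished symbols — the join is lossless.

Yes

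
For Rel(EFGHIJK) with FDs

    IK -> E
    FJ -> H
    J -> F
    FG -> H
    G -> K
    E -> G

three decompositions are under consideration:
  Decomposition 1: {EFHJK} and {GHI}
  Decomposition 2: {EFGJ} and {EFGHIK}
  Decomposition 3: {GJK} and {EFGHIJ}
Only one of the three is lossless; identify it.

Decomposition 3

Decomposition 1: common = {H}, closure = {H} → lossy.
Decomposition 2: common = {EFG}, closure = {EFGHK} → lossy.
Decomposition 3: common = {GJ}, closure = {FGHJK} → lossless.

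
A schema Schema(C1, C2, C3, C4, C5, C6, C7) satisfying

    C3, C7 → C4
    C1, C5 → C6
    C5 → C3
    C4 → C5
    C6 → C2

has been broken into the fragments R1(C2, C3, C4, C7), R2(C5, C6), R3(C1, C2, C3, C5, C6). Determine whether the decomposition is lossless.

Chase test. Columns are C1, C2, C3, C4, C5, C6, C7; row i has aⱼ where attribute j ∈ Ri, else bᵢⱼ.
Initial tableau (one row per fragment):
  row 1: b11 a2 a3 a4 b15 b16 a7
  row 2: b21 b22 b23 b24 a5 a6 b27
  row 3: a1 a2 a3 b34 a5 a6 b37
Rows 2 and 3 agree on C5; apply C5→C3 and equate their C3 entries.
Rows 2 and 3 agree on C6; apply C6→C2 and equate their C2 entries.
No row becomes fully distinguished — the join is lossy.

No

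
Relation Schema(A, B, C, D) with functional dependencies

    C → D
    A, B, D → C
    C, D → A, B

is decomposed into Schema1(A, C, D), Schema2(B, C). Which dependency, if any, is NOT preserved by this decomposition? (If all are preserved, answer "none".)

Check A, B, D → C: no single fragment contains all of {A, B, C, D}, and the restricted closure of {A, B, D} across the fragments never reaches {C}.
C → D is preserved.
C, D → A, B is preserved.

A, B, D → C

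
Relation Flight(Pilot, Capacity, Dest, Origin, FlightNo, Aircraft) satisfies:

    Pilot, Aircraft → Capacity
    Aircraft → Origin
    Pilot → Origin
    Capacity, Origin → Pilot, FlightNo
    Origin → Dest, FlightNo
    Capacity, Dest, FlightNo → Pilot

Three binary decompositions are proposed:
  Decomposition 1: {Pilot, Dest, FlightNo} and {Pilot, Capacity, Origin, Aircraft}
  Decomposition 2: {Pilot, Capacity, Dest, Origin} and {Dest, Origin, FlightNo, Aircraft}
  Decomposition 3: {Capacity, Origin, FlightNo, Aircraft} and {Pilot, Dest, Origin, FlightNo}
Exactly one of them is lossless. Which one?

Decomposition 1: common = {Pilot}, closure = {Pilot, Dest, Origin, FlightNo} → lossless.
Decomposition 2: common = {Dest, Origin}, closure = {Dest, Origin, FlightNo} → lossy.
Decomposition 3: common = {Origin, FlightNo}, closure = {Dest, Origin, FlightNo} → lossy.

Decomposition 1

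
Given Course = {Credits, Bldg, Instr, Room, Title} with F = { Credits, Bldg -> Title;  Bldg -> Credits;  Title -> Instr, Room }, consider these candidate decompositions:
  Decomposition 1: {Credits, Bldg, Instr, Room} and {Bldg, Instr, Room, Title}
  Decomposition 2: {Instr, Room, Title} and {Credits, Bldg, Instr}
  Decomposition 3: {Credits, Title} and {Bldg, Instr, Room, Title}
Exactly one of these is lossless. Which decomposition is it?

Decomposition 1: common = {Bldg, Instr, Room}, closure = {Credits, Bldg, Instr, Room, Title} → lossless.
Decomposition 2: common = {Instr}, closure = {Instr} → lossy.
Decomposition 3: common = {Title}, closure = {Instr, Room, Title} → lossy.

Decomposition 1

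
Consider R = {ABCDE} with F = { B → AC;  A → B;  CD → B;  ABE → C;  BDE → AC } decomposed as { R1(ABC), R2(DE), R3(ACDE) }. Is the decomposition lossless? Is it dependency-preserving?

Lossless test (chase): Rows 1 and 3 agree on A; apply A→B and equate their B entries. Row 3 is now all distinguished symbols — the join is lossless.
Dependency preservation: CD → B; ABE → C; BDE → AC are not contained in any single fragment, but the restricted closure of each left-hand side across the fragments still reaches the right-hand side; the remaining FDs each lie inside some fragment. All dependencies are preserved.

lossless and dependency-preserving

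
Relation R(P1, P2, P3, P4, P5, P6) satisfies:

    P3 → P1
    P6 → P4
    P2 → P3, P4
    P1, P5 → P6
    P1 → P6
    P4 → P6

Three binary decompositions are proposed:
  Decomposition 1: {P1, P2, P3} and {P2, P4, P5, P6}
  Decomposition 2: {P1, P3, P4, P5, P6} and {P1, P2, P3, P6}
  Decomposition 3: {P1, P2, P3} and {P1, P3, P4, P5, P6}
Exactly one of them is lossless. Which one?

Decomposition 1: common = {P2}, closure = {P1, P2, P3, P4, P6} → lossless.
Decomposition 2: common = {P1, P3, P6}, closure = {P1, P3, P4, P6} → lossy.
Decomposition 3: common = {P1, P3}, closure = {P1, P3, P4, P6} → lossy.

Decomposition 1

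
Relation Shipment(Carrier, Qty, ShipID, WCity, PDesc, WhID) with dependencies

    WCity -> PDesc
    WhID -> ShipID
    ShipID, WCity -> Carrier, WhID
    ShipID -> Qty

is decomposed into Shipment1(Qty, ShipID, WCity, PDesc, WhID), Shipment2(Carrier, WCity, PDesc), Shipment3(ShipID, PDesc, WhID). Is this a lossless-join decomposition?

No

Chase test. Columns are Carrier, Qty, ShipID, WCity, PDesc, WhID; row i has aⱼ where attribute j ∈ Shipmenti, else bᵢⱼ.
Initial tableau (one row per fragment):
  row 1: b11 a2 a3 a4 a5 a6
  row 2: a1 b22 b23 a4 a5 b26
  row 3: b31 b32 a3 b34 a5 a6
Rows 1 and 3 agree on ShipID; apply ShipID→Qty and equate their Qty entries.
No row becomes fully distinguished — the join is lossy.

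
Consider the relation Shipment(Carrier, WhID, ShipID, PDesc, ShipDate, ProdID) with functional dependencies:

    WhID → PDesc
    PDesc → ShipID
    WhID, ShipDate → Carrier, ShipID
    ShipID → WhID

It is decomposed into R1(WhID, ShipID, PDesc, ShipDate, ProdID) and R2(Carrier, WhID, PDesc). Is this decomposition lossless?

No

Common attributes: R1 ∩ R2 = {WhID, PDesc}.
Closure of {WhID, PDesc}: PDesc → ShipID applies, adding ShipID. So (WhID, PDesc)⁺ = {WhID, ShipID, PDesc}.
The closure contains neither all of R1 = {WhID, ShipID, PDesc, ShipDate, ProdID} nor all of R2 = {Carrier, WhID, PDesc}, so the common attributes are not a superkey of either fragment. The join is lossy.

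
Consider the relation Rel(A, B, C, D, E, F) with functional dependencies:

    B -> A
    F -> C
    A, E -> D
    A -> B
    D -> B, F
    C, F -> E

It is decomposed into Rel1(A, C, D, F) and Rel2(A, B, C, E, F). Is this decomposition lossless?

Yes

Common attributes: Rel1 ∩ Rel2 = {A, C, F}.
Closure of {A, C, F}: A → B applies, adding B; C, F → E applies, adding E; A, E → D applies, adding D. So (A, C, F)⁺ = {A, B, C, D, E, F}.
This closure contains every attribute of Rel1, so Rel1 ∩ Rel2 → Rel1. The join is lossless.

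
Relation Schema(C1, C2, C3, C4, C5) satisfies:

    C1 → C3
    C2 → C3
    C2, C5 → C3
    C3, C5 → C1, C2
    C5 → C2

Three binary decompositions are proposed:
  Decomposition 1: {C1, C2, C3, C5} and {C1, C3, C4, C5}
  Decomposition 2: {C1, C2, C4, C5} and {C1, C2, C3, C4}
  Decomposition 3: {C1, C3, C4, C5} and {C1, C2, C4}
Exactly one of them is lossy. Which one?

Decomposition 1: common = {C1, C3, C5}, closure = {C1, C2, C3, C5} → lossless.
Decomposition 2: common = {C1, C2, C4}, closure = {C1, C2, C3, C4} → lossless.
Decomposition 3: common = {C1, C4}, closure = {C1, C3, C4} → lossy.

Decomposition 3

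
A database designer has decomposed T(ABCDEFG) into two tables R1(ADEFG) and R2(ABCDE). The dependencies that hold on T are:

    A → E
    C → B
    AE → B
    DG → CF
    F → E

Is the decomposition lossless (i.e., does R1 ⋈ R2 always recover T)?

Common attributes: R1 ∩ R2 = {ADE}.
Closure of {ADE}: AE → B applies, adding B. So (ADE)⁺ = {ABDE}.
The closure contains neither all of R1 = {ADEFG} nor all of R2 = {ABCDE}, so the common attributes are not a superkey of either fragment. The join is lossy.

No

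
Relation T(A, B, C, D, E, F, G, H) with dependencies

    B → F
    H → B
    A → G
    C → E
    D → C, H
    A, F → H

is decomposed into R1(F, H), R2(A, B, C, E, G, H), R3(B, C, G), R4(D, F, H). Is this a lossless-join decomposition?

Chase test. Columns are A, B, C, D, E, F, G, H; row i has aⱼ where attribute j ∈ Ri, else bᵢⱼ.
Initial tableau (one row per fragment):
  row 1: b11 b12 b13 b14 b15 a6 b17 a8
  row 2: a1 a2 a3 b24 a5 b26 a7 a8
  row 3: b31 a2 a3 b34 b35 b36 a7 b38
  row 4: b41 b42 b43 a4 b45 a6 b47 a8
Rows 2 and 3 agree on B; apply B→F and equate their F entries.
Rows 1 and 2 agree on H; apply H→B and equate their B entries.
Rows 1 and 4 agree on H; apply H→B and equate their B entries.
Rows 2 and 3 agree on C; apply C→E and equate their E entries.
Rows 1 and 2 agree on B; apply B→F and equate their F entries.
No row becomes fully distinguished — the join is lossy.

No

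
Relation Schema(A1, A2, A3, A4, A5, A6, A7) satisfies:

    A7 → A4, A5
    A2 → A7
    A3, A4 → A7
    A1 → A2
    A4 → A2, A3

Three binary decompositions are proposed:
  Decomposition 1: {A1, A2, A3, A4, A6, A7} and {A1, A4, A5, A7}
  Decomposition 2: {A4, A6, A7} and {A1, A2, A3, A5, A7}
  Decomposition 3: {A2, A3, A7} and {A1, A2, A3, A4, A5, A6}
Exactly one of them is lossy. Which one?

Decomposition 2

Decomposition 1: common = {A1, A4, A7}, closure = {A1, A2, A3, A4, A5, A7} → lossless.
Decomposition 2: common = {A7}, closure = {A2, A3, A4, A5, A7} → lossy.
Decomposition 3: common = {A2, A3}, closure = {A2, A3, A4, A5, A7} → lossless.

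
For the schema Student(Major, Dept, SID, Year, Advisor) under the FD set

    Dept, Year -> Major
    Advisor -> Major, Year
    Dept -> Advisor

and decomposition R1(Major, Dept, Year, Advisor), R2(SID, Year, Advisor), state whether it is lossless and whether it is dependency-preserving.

Lossless test: (Year, Advisor)⁺ = {Major, Year, Advisor}, which is a superkey of neither fragment — lossy.
Dependency preservation: every FD's attributes lie within a single fragment, so each can be enforced locally — preserved.

lossy but dependency-preserving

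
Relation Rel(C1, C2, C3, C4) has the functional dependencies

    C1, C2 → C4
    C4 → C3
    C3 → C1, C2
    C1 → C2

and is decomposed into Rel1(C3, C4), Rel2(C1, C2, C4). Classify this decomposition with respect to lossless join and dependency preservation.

Lossless test: (C4)⁺ = {C1, C2, C3, C4}, which contains all of one fragment — lossless.
Dependency preservation: C3 → C1, C2 is not contained in any single fragment, but the restricted closure of its left-hand side across the fragments still reaches the right-hand side; the remaining FDs each lie inside some fragment. All dependencies are preserved.

lossless and dependency-preserving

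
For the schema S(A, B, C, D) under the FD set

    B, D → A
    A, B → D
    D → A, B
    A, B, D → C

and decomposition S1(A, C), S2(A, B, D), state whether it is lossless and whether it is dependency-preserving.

lossy and not dependency-preserving

Lossless test: (A)⁺ = {A}, which is a superkey of neither fragment — lossy.
Dependency preservation: the restricted closure of {A, B, D} across the fragments never reaches {C}, so A, B, D → C cannot be enforced without a join — not preserved.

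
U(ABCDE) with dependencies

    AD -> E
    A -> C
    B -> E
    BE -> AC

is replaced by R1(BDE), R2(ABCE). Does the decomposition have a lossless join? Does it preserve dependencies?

lossless but not dependency-preserving

Lossless test: (BE)⁺ = {ABCE}, which contains all of one fragment — lossless.
Dependency preservation: the restricted closure of {AD} across the fragments never reaches {E}, so AD → E cannot be enforced without a join — not preserved.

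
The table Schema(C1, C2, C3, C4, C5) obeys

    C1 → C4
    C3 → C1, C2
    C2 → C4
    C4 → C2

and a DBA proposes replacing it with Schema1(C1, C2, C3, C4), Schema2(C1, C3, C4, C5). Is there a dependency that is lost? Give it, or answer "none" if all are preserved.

C1 → C4 lies within Schema1.
C3 → C1, C2 lies within Schema1.
C2 → C4 lies within Schema1.
C4 → C2 lies within Schema1.
Every dependency is enforceable on the fragments, so the decomposition is dependency-preserving.

none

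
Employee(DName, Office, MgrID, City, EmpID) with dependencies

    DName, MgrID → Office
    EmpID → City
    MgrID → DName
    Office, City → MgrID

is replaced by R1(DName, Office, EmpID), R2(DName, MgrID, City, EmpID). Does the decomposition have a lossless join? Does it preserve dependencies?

Lossless test: (DName, EmpID)⁺ = {DName, City, EmpID}, which is a superkey of neither fragment — lossy.
Dependency preservation: the restricted closure of {DName, MgrID} across the fragments never reaches {Office}, so DName, MgrID → Office cannot be enforced without a join — not preserved.

lossy and not dependency-preserving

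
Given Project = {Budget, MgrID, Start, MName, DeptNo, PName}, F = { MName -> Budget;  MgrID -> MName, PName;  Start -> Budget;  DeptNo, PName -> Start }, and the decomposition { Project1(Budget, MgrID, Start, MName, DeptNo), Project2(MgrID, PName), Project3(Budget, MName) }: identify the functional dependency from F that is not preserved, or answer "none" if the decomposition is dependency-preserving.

Check DeptNo, PName → Start: no single fragment contains all of {Start, DeptNo, PName}, and the restricted closure of {DeptNo, PName} across the fragments never reaches {Start}.
MName → Budget is preserved.
MgrID → MName, PName is preserved.
Start → Budget is preserved.

DeptNo, PName -> Start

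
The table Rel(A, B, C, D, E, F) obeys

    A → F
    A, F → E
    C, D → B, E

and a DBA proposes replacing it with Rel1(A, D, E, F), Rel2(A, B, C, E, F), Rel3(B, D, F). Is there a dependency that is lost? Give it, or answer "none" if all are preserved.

C, D → B, E

Check C, D → B, E: no single fragment contains all of {B, C, D, E}, and the restricted closure of {C, D} across the fragments never reaches {B, E}.
A → F is preserved.
A, F → E is preserved.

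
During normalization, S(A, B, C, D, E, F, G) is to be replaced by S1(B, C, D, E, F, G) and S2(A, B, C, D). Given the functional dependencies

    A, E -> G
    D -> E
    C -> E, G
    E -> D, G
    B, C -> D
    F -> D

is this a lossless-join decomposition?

No

Common attributes: S1 ∩ S2 = {B, C, D}.
Closure of {B, C, D}: D → E applies, adding E; C → E, G applies, adding G. So (B, C, D)⁺ = {B, C, D, E, G}.
The closure contains neither all of S1 = {B, C, D, E, F, G} nor all of S2 = {A, B, C, D}, so the common attributes are not a superkey of either fragment. The join is lossy.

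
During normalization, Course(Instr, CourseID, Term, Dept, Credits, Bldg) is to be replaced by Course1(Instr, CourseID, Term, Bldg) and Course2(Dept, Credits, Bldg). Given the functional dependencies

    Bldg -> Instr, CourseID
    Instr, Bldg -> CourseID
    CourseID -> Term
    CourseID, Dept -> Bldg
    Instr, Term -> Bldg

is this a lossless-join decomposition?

Common attributes: Course1 ∩ Course2 = {Bldg}.
Closure of {Bldg}: Bldg → Instr, CourseID applies, adding Instr, CourseID; CourseID → Term applies, adding Term. So (Bldg)⁺ = {Instr, CourseID, Term, Bldg}.
This closure contains every attribute of Course1, so Course1 ∩ Course2 → Course1. The join is lossless.

Yes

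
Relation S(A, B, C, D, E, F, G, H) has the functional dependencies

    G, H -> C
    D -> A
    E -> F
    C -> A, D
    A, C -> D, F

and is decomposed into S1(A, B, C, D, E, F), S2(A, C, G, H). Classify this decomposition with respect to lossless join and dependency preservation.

Lossless test: (A, C)⁺ = {A, C, D, F}, which is a superkey of neither fragment — lossy.
Dependency preservation: every FD's attributes lie within a single fragment, so each can be enforced locally — preserved.

lossy but dependency-preserving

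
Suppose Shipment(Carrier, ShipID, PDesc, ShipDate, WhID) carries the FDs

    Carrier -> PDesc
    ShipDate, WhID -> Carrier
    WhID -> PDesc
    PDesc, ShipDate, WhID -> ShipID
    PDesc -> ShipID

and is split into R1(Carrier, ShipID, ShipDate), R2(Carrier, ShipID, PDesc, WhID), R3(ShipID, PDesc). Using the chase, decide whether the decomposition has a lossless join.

Chase test. Columns are Carrier, ShipID, PDesc, ShipDate, WhID; row i has aⱼ where attribute j ∈ Ri, else bᵢⱼ.
Initial tableau (one row per fragment):
  row 1: a1 a2 b13 a4 b15
  row 2: a1 a2 a3 b24 a5
  row 3: b31 a2 a3 b34 b35
Rows 1 and 2 agree on Carrier; apply Carrier→PDesc and equate their PDesc entries.
No row becomes fully distinguished — the join is lossy.

No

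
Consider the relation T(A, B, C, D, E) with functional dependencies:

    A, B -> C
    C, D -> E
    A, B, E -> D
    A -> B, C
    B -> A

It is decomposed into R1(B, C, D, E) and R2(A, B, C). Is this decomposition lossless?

Common attributes: R1 ∩ R2 = {B, C}.
Closure of {B, C}: B → A applies, adding A. So (B, C)⁺ = {A, B, C}.
This closure contains every attribute of R2, so R1 ∩ R2 → R2. The join is lossless.

Yes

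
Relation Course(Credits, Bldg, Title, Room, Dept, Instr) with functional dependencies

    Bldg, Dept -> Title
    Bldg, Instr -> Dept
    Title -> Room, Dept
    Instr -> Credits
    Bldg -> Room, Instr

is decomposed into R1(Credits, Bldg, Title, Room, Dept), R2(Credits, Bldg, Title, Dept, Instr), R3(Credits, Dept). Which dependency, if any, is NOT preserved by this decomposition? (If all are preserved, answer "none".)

Bldg, Dept → Title lies within R1.
Bldg, Instr → Dept lies within R2.
Title → Room, Dept lies within R1.
Instr → Credits lies within R2.
Bldg → Room, Instr: restricted closure across fragments reaches Room, Instr.
Every dependency is enforceable on the fragments, so the decomposition is dependency-preserving.

none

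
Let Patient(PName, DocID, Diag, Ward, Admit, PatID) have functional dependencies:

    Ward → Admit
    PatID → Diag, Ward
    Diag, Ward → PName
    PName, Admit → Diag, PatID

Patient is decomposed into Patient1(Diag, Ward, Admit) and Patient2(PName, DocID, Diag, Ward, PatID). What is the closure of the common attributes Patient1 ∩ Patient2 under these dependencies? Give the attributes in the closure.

Patient1 ∩ Patient2 = {Diag, Ward}.
Ward → Admit applies, adding Admit
Diag, Ward → PName applies, adding PName
PName, Admit → Diag, PatID applies, adding PatID
Closure: {PName, Diag, Ward, Admit, PatID}.

PName, Diag, Ward, Admit, PatID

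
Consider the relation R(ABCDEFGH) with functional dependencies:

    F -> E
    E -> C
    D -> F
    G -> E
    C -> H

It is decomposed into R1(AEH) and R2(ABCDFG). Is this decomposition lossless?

No

Common attributes: R1 ∩ R2 = {A}.
No dependency enlarges {A}, so (A)⁺ = {A}.
The closure contains neither all of R1 = {AEH} nor all of R2 = {ABCDFG}, so the common attributes are not a superkey of either fragment. The join is lossy.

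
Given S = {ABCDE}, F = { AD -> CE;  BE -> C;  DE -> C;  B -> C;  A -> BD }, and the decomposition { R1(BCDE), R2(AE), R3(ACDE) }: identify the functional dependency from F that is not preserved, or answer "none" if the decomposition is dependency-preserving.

A -> BD

Check A → BD: no single fragment contains all of {ABD}, and the restricted closure of {A} across the fragments never reaches {BD}.
AD → CE is preserved.
BE → C is preserved.
DE → C is preserved.
B → C is preserved.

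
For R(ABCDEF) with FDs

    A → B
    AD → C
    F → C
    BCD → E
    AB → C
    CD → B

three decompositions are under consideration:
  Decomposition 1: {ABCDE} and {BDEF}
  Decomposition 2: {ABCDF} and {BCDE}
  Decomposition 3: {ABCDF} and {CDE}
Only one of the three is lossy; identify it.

Decomposition 1: common = {BDE}, closure = {BDE} → lossy.
Decomposition 2: common = {BCD}, closure = {BCDE} → lossless.
Decomposition 3: common = {CD}, closure = {BCDE} → lossless.

Decomposition 1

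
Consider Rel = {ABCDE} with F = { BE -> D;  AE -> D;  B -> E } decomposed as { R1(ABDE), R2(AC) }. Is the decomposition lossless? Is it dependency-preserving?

Lossless test: (A)⁺ = {A}, which is a superkey of neither fragment — lossy.
Dependency preservation: every FD's attributes lie within a single fragment, so each can be enforced locally — preserved.

lossy but dependency-preserving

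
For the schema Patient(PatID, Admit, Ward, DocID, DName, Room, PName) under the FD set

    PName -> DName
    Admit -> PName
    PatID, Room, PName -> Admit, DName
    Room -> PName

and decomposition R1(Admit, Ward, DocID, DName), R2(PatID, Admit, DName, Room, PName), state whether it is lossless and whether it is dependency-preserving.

lossy but dependency-preserving

Lossless test: (Admit, DName)⁺ = {Admit, DName, PName}, which is a superkey of neither fragment — lossy.
Dependency preservation: every FD's attributes lie within a single fragment, so each can be enforced locally — preserved.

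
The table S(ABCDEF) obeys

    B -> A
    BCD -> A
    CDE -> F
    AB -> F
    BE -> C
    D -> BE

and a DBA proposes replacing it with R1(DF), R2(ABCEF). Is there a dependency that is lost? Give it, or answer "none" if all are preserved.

Check D → BE: no single fragment contains all of {BDE}, and the restricted closure of {D} across the fragments never reaches {BE}.
B → A is preserved.
BCD → A is preserved.
CDE → F is preserved.
AB → F is preserved.
BE → C is preserved.

D -> BE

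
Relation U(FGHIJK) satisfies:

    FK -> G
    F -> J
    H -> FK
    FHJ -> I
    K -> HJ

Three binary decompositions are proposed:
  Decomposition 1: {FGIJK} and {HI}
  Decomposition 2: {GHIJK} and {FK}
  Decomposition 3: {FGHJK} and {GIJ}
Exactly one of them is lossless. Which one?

Decomposition 2

Decomposition 1: common = {I}, closure = {I} → lossy.
Decomposition 2: common = {K}, closure = {FGHIJK} → lossless.
Decomposition 3: common = {GJ}, closure = {GJ} → lossy.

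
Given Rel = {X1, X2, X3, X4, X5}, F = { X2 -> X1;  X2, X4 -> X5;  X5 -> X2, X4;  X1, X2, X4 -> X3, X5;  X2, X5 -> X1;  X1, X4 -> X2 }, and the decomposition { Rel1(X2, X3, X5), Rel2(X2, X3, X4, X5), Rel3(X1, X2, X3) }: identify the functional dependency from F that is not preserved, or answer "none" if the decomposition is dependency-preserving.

Check X1, X4 → X2: no single fragment contains all of {X1, X2, X4}, and the restricted closure of {X1, X4} across the fragments never reaches {X2}.
X2 → X1 is preserved.
X2, X4 → X5 is preserved.
X5 → X2, X4 is preserved.
X1, X2, X4 → X3, X5 is preserved.
X2, X5 → X1 is preserved.

X1, X4 -> X2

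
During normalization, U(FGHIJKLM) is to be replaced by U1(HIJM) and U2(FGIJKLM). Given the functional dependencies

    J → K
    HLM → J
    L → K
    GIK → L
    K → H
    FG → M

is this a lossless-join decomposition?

Yes

Common attributes: U1 ∩ U2 = {IJM}.
Closure of {IJM}: J → K applies, adding K; K → H applies, adding H. So (IJM)⁺ = {HIJKM}.
This closure contains every attribute of U1, so U1 ∩ U2 → U1. The join is lossless.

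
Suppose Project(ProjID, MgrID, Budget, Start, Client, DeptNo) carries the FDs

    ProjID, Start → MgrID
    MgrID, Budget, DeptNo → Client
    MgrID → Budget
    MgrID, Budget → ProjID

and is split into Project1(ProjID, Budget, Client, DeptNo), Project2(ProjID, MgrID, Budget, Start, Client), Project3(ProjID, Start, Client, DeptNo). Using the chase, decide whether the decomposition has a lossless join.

Yes

Chase test. Columns are ProjID, MgrID, Budget, Start, Client, DeptNo; row i has aⱼ where attribute j ∈ Projecti, else bᵢⱼ.
Initial tableau (one row per fragment):
  row 1: a1 b12 a3 b14 a5 a6
  row 2: a1 a2 a3 a4 a5 b26
  row 3: a1 b32 b33 a4 a5 a6
Rows 2 and 3 agree on ProjID, Start; apply ProjID, Start→MgrID and equate their MgrID entries.
Rows 2 and 3 agree on MgrID; apply MgrID→Budget and equate their Budget entries.
Row 3 is now all distinguished symbols — the join is lossless.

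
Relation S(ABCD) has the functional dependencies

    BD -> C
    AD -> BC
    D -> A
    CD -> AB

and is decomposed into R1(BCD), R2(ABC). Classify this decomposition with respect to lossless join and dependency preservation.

lossy and not dependency-preserving

Lossless test: (BC)⁺ = {BC}, which is a superkey of neither fragment — lossy.
Dependency preservation: the restricted closure of {D} across the fragments never reaches {A}, so D → A cannot be enforced without a join — not preserved.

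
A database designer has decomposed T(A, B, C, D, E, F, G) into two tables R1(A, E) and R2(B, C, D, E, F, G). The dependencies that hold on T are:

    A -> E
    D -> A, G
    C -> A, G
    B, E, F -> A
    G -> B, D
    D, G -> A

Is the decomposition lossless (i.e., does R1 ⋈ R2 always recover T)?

Common attributes: R1 ∩ R2 = {E}.
No dependency enlarges {E}, so (E)⁺ = {E}.
The closure contains neither all of R1 = {A, E} nor all of R2 = {B, C, D, E, F, G}, so the common attributes are not a superkey of either fragment. The join is lossy.

No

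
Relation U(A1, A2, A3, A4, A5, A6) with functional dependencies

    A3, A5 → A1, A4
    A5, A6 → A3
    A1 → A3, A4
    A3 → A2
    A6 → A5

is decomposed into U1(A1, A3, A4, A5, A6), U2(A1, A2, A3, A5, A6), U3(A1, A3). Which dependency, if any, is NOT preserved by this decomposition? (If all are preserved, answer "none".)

none

A3, A5 → A1, A4 lies within U1.
A5, A6 → A3 lies within U1.
A1 → A3, A4 lies within U1.
A3 → A2 lies within U2.
A6 → A5 lies within U1.
Every dependency is enforceable on the fragments, so the decomposition is dependency-preserving.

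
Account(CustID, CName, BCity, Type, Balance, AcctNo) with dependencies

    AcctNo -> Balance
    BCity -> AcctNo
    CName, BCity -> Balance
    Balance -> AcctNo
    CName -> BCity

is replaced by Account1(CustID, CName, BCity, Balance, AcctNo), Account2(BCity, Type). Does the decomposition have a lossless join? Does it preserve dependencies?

lossy but dependency-preserving

Lossless test: (BCity)⁺ = {BCity, Balance, AcctNo}, which is a superkey of neither fragment — lossy.
Dependency preservation: every FD's attributes lie within a single fragment, so each can be enforced locally — preserved.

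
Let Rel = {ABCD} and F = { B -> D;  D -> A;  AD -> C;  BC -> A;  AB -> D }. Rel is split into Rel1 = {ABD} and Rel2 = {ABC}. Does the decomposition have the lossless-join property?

Yes

Common attributes: Rel1 ∩ Rel2 = {AB}.
Closure of {AB}: B → D applies, adding D; AD → C applies, adding C. So (AB)⁺ = {ABCD}.
This closure contains every attribute of Rel1, so Rel1 ∩ Rel2 → Rel1. The join is lossless.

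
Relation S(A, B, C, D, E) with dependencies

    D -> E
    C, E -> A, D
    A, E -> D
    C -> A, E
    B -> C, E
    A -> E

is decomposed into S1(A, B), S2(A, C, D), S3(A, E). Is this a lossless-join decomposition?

Chase test. Columns are A, B, C, D, E; row i has aⱼ where attribute j ∈ Si, else bᵢⱼ.
Initial tableau (one row per fragment):
  row 1: a1 a2 b13 b14 b15
  row 2: a1 b22 a3 a4 b25
  row 3: a1 b32 b33 b34 a5
Rows 1 and 2 agree on A; apply A→E and equate their E entries.
Rows 1 and 3 agree on A; apply A→E and equate their E entries.
Rows 1 and 2 agree on A, E; apply A, E→D and equate their D entries.
Rows 1 and 3 agree on A, E; apply A, E→D and equate their D entries.
No row becomes fully distinguished — the join is lossy.

No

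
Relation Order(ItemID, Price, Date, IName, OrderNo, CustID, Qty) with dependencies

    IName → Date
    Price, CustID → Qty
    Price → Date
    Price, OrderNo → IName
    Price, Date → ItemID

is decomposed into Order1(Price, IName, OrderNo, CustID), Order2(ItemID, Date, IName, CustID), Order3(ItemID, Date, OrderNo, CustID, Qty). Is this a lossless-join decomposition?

Chase test. Columns are ItemID, Price, Date, IName, OrderNo, CustID, Qty; row i has aⱼ where attribute j ∈ Orderi, else bᵢⱼ.
Initial tableau (one row per fragment):
  row 1: b11 a2 b13 a4 a5 a6 b17
  row 2: a1 b22 a3 a4 b25 a6 b27
  row 3: a1 b32 a3 b34 a5 a6 a7
Rows 1 and 2 agree on IName; apply IName→Date and equate their Date entries.
No row becomes fully distinguished — the join is lossy.

No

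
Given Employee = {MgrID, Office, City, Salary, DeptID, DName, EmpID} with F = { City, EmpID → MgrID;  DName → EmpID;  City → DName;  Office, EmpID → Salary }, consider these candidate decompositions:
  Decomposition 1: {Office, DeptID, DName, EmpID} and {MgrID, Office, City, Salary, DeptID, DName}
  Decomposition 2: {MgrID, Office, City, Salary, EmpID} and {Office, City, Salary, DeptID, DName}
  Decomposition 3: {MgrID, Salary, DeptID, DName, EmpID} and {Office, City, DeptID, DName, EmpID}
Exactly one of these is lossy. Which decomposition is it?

Decomposition 3

Decomposition 1: common = {Office, DeptID, DName}, closure = {Office, Salary, DeptID, DName, EmpID} → lossless.
Decomposition 2: common = {Office, City, Salary}, closure = {MgrID, Office, City, Salary, DName, EmpID} → lossless.
Decomposition 3: common = {DeptID, DName, EmpID}, closure = {DeptID, DName, EmpID} → lossy.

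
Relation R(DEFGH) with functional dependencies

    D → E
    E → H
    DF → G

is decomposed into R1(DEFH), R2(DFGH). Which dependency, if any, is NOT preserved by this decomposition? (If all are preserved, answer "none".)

none

D → E lies within R1.
E → H lies within R1.
DF → G lies within R2.
Every dependency is enforceable on the fragments, so the decomposition is dependency-preserving.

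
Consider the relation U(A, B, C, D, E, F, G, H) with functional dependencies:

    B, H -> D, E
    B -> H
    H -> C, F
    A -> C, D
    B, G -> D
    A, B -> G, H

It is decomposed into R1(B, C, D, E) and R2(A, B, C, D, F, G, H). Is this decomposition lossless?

Common attributes: R1 ∩ R2 = {B, C, D}.
Closure of {B, C, D}: B → H applies, adding H; H → C, F applies, adding F; B, H → D, E applies, adding E. So (B, C, D)⁺ = {B, C, D, E, F, H}.
This closure contains every attribute of R1, so R1 ∩ R2 → R1. The join is lossless.

Yes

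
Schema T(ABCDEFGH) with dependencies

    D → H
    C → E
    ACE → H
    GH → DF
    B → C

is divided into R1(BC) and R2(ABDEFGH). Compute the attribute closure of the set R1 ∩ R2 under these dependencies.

R1 ∩ R2 = {B}.
B → C applies, adding C
C → E applies, adding E
Closure: {BCE}.

BCE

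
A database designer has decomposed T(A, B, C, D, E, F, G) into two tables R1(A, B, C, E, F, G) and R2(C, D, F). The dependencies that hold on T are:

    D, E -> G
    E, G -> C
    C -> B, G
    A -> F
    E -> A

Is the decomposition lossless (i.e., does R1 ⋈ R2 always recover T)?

Common attributes: R1 ∩ R2 = {C, F}.
Closure of {C, F}: C → B, G applies, adding B, G. So (C, F)⁺ = {B, C, F, G}.
The closure contains neither all of R1 = {A, B, C, E, F, G} nor all of R2 = {C, D, F}, so the common attributes are not a superkey of either fragment. The join is lossy.

No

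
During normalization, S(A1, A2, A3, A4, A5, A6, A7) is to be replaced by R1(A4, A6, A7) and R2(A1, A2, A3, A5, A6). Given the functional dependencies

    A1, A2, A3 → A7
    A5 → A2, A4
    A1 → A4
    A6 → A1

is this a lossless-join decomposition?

No

Common attributes: R1 ∩ R2 = {A6}.
Closure of {A6}: A6 → A1 applies, adding A1; A1 → A4 applies, adding A4. So (A6)⁺ = {A1, A4, A6}.
The closure contains neither all of R1 = {A4, A6, A7} nor all of R2 = {A1, A2, A3, A5, A6}, so the common attributes are not a superkey of either fragment. The join is lossy.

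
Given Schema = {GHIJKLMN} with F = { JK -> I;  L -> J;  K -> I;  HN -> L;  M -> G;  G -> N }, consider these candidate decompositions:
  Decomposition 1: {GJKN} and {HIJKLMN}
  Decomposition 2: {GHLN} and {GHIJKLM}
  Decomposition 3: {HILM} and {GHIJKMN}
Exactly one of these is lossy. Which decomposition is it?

Decomposition 1: common = {JKN}, closure = {IJKN} → lossy.
Decomposition 2: common = {GHL}, closure = {GHJLN} → lossless.
Decomposition 3: common = {HIM}, closure = {GHIJLMN} → lossless.

Decomposition 1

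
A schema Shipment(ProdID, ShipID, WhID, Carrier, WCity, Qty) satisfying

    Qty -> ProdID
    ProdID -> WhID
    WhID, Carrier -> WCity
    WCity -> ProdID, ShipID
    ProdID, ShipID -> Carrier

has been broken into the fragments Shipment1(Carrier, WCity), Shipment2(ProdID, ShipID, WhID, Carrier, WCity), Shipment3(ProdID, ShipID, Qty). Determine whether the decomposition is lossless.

Yes

Chase test. Columns are ProdID, ShipID, WhID, Carrier, WCity, Qty; row i has aⱼ where attribute j ∈ Shipmenti, else bᵢⱼ.
Initial tableau (one row per fragment):
  row 1: b11 b12 b13 a4 a5 b16
  row 2: a1 a2 a3 a4 a5 b26
  row 3: a1 a2 b33 b34 b35 a6
Rows 2 and 3 agree on ProdID; apply ProdID→WhID and equate their WhID entries.
Rows 1 and 2 agree on WCity; apply WCity→ProdID, ShipID and equate their ProdID, ShipID entries.
Rows 1 and 3 agree on ProdID, ShipID; apply ProdID, ShipID→Carrier and equate their Carrier entries.
Rows 1 and 2 agree on ProdID; apply ProdID→WhID and equate their WhID entries.
Rows 1 and 3 agree on WhID, Carrier; apply WhID, Carrier→WCity and equate their WCity entries.
Row 3 is now all distinguished symbols — the join is lossless.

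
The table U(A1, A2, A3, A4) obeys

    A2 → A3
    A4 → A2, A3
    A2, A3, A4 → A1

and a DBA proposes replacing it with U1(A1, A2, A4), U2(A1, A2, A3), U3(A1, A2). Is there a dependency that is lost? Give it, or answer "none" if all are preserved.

none

A2 → A3 lies within U2.
A4 → A2, A3: restricted closure across fragments reaches A2, A3.
A2, A3, A4 → A1: restricted closure across fragments reaches A1.
Every dependency is enforceable on the fragments, so the decomposition is dependency-preserving.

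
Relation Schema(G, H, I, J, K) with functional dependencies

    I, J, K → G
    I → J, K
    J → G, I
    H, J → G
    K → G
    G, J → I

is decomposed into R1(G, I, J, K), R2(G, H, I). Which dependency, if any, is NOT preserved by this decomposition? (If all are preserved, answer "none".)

I, J, K → G lies within R1.
I → J, K lies within R1.
J → G, I lies within R1.
H, J → G: restricted closure across fragments reaches G.
K → G lies within R1.
G, J → I lies within R1.
Every dependency is enforceable on the fragments, so the decomposition is dependency-preserving.

none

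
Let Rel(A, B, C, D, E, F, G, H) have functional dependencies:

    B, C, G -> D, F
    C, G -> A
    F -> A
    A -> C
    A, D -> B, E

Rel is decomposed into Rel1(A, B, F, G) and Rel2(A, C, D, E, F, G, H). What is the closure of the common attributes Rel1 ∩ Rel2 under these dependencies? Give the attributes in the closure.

A, C, F, G

Rel1 ∩ Rel2 = {A, F, G}.
A → C applies, adding C
Closure: {A, C, F, G}.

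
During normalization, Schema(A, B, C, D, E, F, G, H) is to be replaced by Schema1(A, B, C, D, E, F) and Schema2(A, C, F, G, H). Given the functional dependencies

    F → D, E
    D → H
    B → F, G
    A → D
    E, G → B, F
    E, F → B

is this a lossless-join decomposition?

Yes

Common attributes: Schema1 ∩ Schema2 = {A, C, F}.
Closure of {A, C, F}: F → D, E applies, adding D, E; D → H applies, adding H; E, F → B applies, adding B; B → F, G applies, adding G. So (A, C, F)⁺ = {A, B, C, D, E, F, G, H}.
This closure contains every attribute of Schema1, so Schema1 ∩ Schema2 → Schema1. The join is lossless.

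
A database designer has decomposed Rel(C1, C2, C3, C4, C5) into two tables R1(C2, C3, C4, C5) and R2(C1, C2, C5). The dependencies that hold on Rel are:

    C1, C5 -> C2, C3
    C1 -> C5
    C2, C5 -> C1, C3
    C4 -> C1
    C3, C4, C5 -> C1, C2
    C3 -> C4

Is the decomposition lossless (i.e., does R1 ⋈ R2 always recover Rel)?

Yes

Common attributes: R1 ∩ R2 = {C2, C5}.
Closure of {C2, C5}: C2, C5 → C1, C3 applies, adding C1, C3; C3 → C4 applies, adding C4. So (C2, C5)⁺ = {C1, C2, C3, C4, C5}.
This closure contains every attribute of R1, so R1 ∩ R2 → R1. The join is lossless.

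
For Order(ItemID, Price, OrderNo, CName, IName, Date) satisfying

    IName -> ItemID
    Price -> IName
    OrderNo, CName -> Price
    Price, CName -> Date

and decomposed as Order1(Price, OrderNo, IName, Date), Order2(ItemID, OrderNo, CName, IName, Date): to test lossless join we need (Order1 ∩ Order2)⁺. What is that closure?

ItemID, OrderNo, IName, Date

Order1 ∩ Order2 = {OrderNo, IName, Date}.
IName → ItemID applies, adding ItemID
Closure: {ItemID, OrderNo, IName, Date}.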